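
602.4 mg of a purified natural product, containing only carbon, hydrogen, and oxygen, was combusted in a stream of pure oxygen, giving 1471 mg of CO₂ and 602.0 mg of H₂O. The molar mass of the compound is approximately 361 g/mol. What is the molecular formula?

C20H40O5

mol C = 1.471 g CO₂ ÷ 44.009 g/mol = 0.033425 mol
mol H = 2 × 0.6020 g H₂O ÷ 18.015 g/mol = 0.066833 mol
mass O = 0.6024 − (0.40147 + 0.067368) = 0.13356 g → mol O = 0.13356 ÷ 15.999 = 0.0083483 mol
Divide by the smallest (0.0083483 mol): C 4.004, H 8.006, O 1.000
Empirical formula: C4H8O
Empirical-formula mass = 72.11 g/mol; 361 ÷ 72.11 ≈ 5, so the molecular formula is C20H40O5.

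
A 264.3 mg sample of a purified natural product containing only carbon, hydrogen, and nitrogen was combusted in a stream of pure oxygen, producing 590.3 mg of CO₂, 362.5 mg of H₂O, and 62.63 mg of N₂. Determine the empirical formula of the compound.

mol C = 0.5903 g CO₂ ÷ 44.009 g/mol = 0.013413 mol
mol H = 2 × 0.3625 g H₂O ÷ 18.015 g/mol = 0.040244 mol
mol N = 2 × 0.06263 g N₂ ÷ 28.014 g/mol = 0.0044713 mol
Divide by the smallest (0.0044713 mol): C 3.000, H 9.000, N 1.000

C3H9N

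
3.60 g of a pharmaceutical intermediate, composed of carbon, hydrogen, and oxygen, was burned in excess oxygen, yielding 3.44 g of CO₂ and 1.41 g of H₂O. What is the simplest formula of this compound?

mol C = 3.44 g CO₂ ÷ 44.009 g/mol = 0.07817 mol
mol H = 2 × 1.41 g H₂O ÷ 18.015 g/mol = 0.1565 mol
mass O = 3.60 − (0.9388 + 0.1578) = 2.503 g → mol O = 2.503 ÷ 15.999 = 0.1565 mol
Divide by the smallest (0.07817 mol): C 1.000, H 2.003, O 2.002

CH2O2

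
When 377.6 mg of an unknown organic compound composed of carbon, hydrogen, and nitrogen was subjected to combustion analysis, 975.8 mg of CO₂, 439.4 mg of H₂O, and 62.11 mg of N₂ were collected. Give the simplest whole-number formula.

C5H11N

mol C = 0.9758 g CO₂ ÷ 44.009 g/mol = 0.022173 mol
mol H = 2 × 0.4394 g H₂O ÷ 18.015 g/mol = 0.048782 mol
mol N = 2 × 0.06211 g N₂ ÷ 28.014 g/mol = 0.0044342 mol
Divide by the smallest (0.0044342 mol): C 5.000, H 11.001, N 1.000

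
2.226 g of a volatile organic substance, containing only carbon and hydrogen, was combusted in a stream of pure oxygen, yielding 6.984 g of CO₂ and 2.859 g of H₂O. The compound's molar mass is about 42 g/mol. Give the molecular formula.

C3H6

mol C = 6.984 g CO₂ ÷ 44.009 g/mol = 0.15869 mol
mol H = 2 × 2.859 g H₂O ÷ 18.015 g/mol = 0.31740 mol
Divide by the smallest (0.15869 mol): C 1.000, H 2.000
Empirical formula: CH2
Empirical-formula mass = 14.03 g/mol; 42 ÷ 14.03 ≈ 3, so the molecular formula is C3H6.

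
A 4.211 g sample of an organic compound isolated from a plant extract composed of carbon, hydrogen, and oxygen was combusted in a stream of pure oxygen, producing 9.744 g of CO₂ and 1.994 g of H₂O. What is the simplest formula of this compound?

mol C = 9.744 g CO₂ ÷ 44.009 g/mol = 0.22141 mol
mol H = 2 × 1.994 g H₂O ÷ 18.015 g/mol = 0.22137 mol
mass O = 4.211 − (2.6593 + 0.22314) = 1.3285 g → mol O = 1.3285 ÷ 15.999 = 0.083037 mol
Divide by the smallest (0.083037 mol): C 2.666, H 2.666, O 1.000
Multiplying each by 3 gives whole numbers: C 8.00, H 8.00, O 3.00

C8H8O3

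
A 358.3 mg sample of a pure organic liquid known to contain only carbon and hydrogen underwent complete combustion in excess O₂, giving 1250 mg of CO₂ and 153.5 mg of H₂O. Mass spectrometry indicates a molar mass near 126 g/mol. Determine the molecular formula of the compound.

C10H6

mol C = 1.250 g CO₂ ÷ 44.009 g/mol = 0.028403 mol
mol H = 2 × 0.1535 g H₂O ÷ 18.015 g/mol = 0.017041 mol
Divide by the smallest (0.017041 mol): C 1.667, H 1.000
Multiplying each by 3 gives whole numbers: C 5.00, H 3.00
Empirical formula: C5H3
Empirical-formula mass = 63.08 g/mol; 126 ÷ 63.08 ≈ 2, so the molecular formula is C10H6.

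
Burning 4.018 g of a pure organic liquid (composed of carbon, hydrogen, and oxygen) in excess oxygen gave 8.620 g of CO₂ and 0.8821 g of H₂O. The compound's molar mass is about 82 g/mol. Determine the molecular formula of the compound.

C4H2O2

mol C = 8.620 g CO₂ ÷ 44.009 g/mol = 0.19587 mol
mol H = 2 × 0.8821 g H₂O ÷ 18.015 g/mol = 0.097930 mol
mass O = 4.018 − (2.3526 + 0.098713) = 1.5667 g → mol O = 1.5667 ÷ 15.999 = 0.097925 mol
Divide by the smallest (0.097925 mol): C 2.000, H 1.000, O 1.000
Empirical formula: C2HO
Empirical-formula mass = 41.03 g/mol; 82 ÷ 41.03 ≈ 2, so the molecular formula is C4H2O2.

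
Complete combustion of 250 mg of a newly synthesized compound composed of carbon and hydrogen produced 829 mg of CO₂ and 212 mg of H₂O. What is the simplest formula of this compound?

mol C = 0.829 g CO₂ ÷ 44.009 g/mol = 0.01884 mol
mol H = 2 × 0.212 g H₂O ÷ 18.015 g/mol = 0.02354 mol
Divide by the smallest (0.01884 mol): C 1.000, H 1.249
Multiplying each by 4 gives whole numbers: C 4.00, H 5.00

C4H5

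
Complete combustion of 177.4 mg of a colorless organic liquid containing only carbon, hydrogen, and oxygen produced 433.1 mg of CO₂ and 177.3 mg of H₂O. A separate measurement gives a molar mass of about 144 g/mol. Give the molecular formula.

mol C = 0.4331 g CO₂ ÷ 44.009 g/mol = 0.0098412 mol
mol H = 2 × 0.1773 g H₂O ÷ 18.015 g/mol = 0.019684 mol
mass O = 0.1774 − (0.11820 + 0.019841) = 0.039357 g → mol O = 0.039357 ÷ 15.999 = 0.0024599 mol
Divide by the smallest (0.0024599 mol): C 4.001, H 8.002, O 1.000
Empirical formula: C4H8O
Empirical-formula mass = 72.11 g/mol; 144 ÷ 72.11 ≈ 2, so the molecular formula is C8H16O2.

C8H16O2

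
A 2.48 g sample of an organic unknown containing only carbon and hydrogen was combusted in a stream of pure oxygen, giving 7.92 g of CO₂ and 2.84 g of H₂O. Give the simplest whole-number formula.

mol C = 7.92 g CO₂ ÷ 44.009 g/mol = 0.1800 mol
mol H = 2 × 2.84 g H₂O ÷ 18.015 g/mol = 0.3153 mol
Divide by the smallest (0.1800 mol): C 1.000, H 1.752
Multiplying each by 4 gives whole numbers: C 4.00, H 7.01

C4H7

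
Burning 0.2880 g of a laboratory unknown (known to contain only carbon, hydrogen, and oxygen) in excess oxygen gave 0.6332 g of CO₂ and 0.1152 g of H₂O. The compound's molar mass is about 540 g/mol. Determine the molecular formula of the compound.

mol C = 0.6332 g CO₂ ÷ 44.009 g/mol = 0.014388 mol
mol H = 2 × 0.1152 g H₂O ÷ 18.015 g/mol = 0.012789 mol
mass O = 0.2880 − (0.17281 + 0.012892) = 0.10229 g → mol O = 0.10229 ÷ 15.999 = 0.0063938 mol
Divide by the smallest (0.0063938 mol): C 2.250, H 2.000, O 1.000
Multiplying each by 4 gives whole numbers: C 9.00, H 8.00, O 4.00
Empirical formula: C9H8O4
Empirical-formula mass = 180.16 g/mol; 540 ÷ 180.16 ≈ 3, so the molecular formula is C27H24O12.

C27H24O12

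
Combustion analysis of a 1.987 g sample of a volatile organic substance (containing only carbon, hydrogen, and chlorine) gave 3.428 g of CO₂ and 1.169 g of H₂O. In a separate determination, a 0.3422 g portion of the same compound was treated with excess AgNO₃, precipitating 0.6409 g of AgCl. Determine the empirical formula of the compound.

mol C = 3.428 g CO₂ ÷ 44.009 g/mol = 0.077893 mol
mol H = 2 × 1.169 g H₂O ÷ 18.015 g/mol = 0.12978 mol
From the AgCl data: mol Cl per gram of compound = (0.6409 ÷ 143.318) ÷ 0.3422 = 0.013068 mol/g, so in the 1.987 g combustion sample mol Cl = 0.025966 mol
Divide by the smallest (0.025966 mol): C 3.000, H 4.998, Cl 1.000

C3H5Cl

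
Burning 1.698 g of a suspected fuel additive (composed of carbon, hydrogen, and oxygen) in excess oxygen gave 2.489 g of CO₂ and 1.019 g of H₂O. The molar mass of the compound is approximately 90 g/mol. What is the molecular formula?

mol C = 2.489 g CO₂ ÷ 44.009 g/mol = 0.056557 mol
mol H = 2 × 1.019 g H₂O ÷ 18.015 g/mol = 0.11313 mol
mass O = 1.698 − (0.67930 + 0.11403) = 0.90467 g → mol O = 0.90467 ÷ 15.999 = 0.056545 mol
Divide by the smallest (0.056545 mol): C 1.000, H 2.001, O 1.000
Empirical formula: CH2O
Empirical-formula mass = 30.03 g/mol; 90 ÷ 30.03 ≈ 3, so the molecular formula is C3H6O3.

C3H6O3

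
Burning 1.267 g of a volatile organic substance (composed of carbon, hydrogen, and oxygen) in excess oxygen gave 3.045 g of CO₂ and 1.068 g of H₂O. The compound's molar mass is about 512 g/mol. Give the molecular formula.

mol C = 3.045 g CO₂ ÷ 44.009 g/mol = 0.069190 mol
mol H = 2 × 1.068 g H₂O ÷ 18.015 g/mol = 0.11857 mol
mass O = 1.267 − (0.83105 + 0.11952) = 0.31644 g → mol O = 0.31644 ÷ 15.999 = 0.019779 mol
Divide by the smallest (0.019779 mol): C 3.498, H 5.995, O 1.000
Multiplying each by 2 gives whole numbers: C 7.00, H 11.99, O 2.00
Empirical formula: C7H12O2
Empirical-formula mass = 128.17 g/mol; 512 ÷ 128.17 ≈ 4, so the molecular formula is C28H48O8.

C28H48O8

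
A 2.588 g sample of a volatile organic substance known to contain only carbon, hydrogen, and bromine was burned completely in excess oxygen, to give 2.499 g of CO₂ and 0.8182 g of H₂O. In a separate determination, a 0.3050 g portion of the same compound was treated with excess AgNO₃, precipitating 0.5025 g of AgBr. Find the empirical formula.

C5H8Br2

mol C = 2.499 g CO₂ ÷ 44.009 g/mol = 0.056784 mol
mol H = 2 × 0.8182 g H₂O ÷ 18.015 g/mol = 0.090835 mol
From the AgBr data: mol Br per gram of compound = (0.5025 ÷ 187.772) ÷ 0.3050 = 0.0087742 mol/g, so in the 2.588 g combustion sample mol Br = 0.022708 mol
Divide by the smallest (0.022708 mol): C 2.501, H 4.000, Br 1.000
Multiplying each by 2 gives whole numbers: C 5.00, H 8.00, Br 2.00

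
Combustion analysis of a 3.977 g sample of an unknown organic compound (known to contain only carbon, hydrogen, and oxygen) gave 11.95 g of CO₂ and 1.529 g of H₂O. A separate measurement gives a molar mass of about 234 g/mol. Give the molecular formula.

C16H10O2

mol C = 11.95 g CO₂ ÷ 44.009 g/mol = 0.27154 mol
mol H = 2 × 1.529 g H₂O ÷ 18.015 g/mol = 0.16975 mol
mass O = 3.977 − (3.2614 + 0.17111) = 0.54448 g → mol O = 0.54448 ÷ 15.999 = 0.034032 mol
Divide by the smallest (0.034032 mol): C 7.979, H 4.988, O 1.000
Empirical formula: C8H5O
Empirical-formula mass = 117.13 g/mol; 234 ÷ 117.13 ≈ 2, so the molecular formula is C16H10O2.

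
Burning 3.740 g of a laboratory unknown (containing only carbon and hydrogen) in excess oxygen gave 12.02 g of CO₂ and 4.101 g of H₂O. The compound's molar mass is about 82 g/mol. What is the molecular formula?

C6H10

mol C = 12.02 g CO₂ ÷ 44.009 g/mol = 0.27313 mol
mol H = 2 × 4.101 g H₂O ÷ 18.015 g/mol = 0.45529 mol
Divide by the smallest (0.27313 mol): C 1.000, H 1.667
Multiplying each by 3 gives whole numbers: C 3.00, H 5.00
Empirical formula: C3H5
Empirical-formula mass = 41.07 g/mol; 82 ÷ 41.07 ≈ 2, so the molecular formula is C6H10.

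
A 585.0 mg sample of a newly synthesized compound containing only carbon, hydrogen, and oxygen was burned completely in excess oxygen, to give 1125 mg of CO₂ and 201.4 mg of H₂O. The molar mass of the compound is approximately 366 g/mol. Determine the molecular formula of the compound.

C16H14O10

mol C = 1.125 g CO₂ ÷ 44.009 g/mol = 0.025563 mol
mol H = 2 × 0.2014 g H₂O ÷ 18.015 g/mol = 0.022359 mol
mass O = 0.5850 − (0.30704 + 0.022538) = 0.25543 g → mol O = 0.25543 ÷ 15.999 = 0.015965 mol
Divide by the smallest (0.015965 mol): C 1.601, H 1.401, O 1.000
Multiplying each by 5 gives whole numbers: C 8.01, H 7.00, O 5.00
Empirical formula: C8H7O5
Empirical-formula mass = 183.14 g/mol; 366 ÷ 183.14 ≈ 2, so the molecular formula is C16H14O10.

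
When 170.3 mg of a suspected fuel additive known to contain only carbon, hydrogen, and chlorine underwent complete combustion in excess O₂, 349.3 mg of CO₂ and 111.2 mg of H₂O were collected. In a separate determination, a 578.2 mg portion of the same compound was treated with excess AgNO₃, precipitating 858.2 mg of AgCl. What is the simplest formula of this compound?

C9H14Cl2

mol C = 0.3493 g CO₂ ÷ 44.009 g/mol = 0.0079370 mol
mol H = 2 × 0.1112 g H₂O ÷ 18.015 g/mol = 0.012345 mol
From the AgCl data: mol Cl per gram of compound = (0.8582 ÷ 143.318) ÷ 0.5782 = 0.010356 mol/g, so in the 0.1703 g combustion sample mol Cl = 0.0017637 mol
Divide by the smallest (0.0017637 mol): C 4.500, H 7.000, Cl 1.000
Multiplying each by 2 gives whole numbers: C 9.00, H 14.00, Cl 2.00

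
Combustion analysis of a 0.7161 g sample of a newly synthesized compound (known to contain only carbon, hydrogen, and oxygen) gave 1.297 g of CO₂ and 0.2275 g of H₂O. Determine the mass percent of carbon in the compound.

mol C = 1.297 g CO₂ ÷ 44.009 g/mol = 0.029471 mol
mol H = 2 × 0.2275 g H₂O ÷ 18.015 g/mol = 0.025257 mol
mass O = 0.7161 − (0.35398 + 0.025459) = 0.33666 g → mol O = 0.33666 ÷ 15.999 = 0.021043 mol
mass % C = 0.35398 g ÷ 0.7161 g × 100%

49.43%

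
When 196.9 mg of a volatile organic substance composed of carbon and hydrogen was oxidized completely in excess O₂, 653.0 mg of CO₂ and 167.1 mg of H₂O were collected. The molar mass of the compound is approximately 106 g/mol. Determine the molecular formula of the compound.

mol C = 0.6530 g CO₂ ÷ 44.009 g/mol = 0.014838 mol
mol H = 2 × 0.1671 g H₂O ÷ 18.015 g/mol = 0.018551 mol
Divide by the smallest (0.014838 mol): C 1.000, H 1.250
Multiplying each by 4 gives whole numbers: C 4.00, H 5.00
Empirical formula: C4H5
Empirical-formula mass = 53.08 g/mol; 106 ÷ 53.08 ≈ 2, so the molecular formula is C8H10.

C8H10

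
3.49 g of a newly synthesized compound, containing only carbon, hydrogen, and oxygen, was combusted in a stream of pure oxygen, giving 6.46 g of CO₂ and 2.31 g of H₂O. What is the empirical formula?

mol C = 6.46 g CO₂ ÷ 44.009 g/mol = 0.1468 mol
mol H = 2 × 2.31 g H₂O ÷ 18.015 g/mol = 0.2565 mol
mass O = 3.49 − (1.763 + 0.2585) = 1.468 g → mol O = 1.468 ÷ 15.999 = 0.09178 mol
Divide by the smallest (0.09178 mol): C 1.599, H 2.794, O 1.000
Multiplying each by 5 gives whole numbers: C 8.00, H 13.97, O 5.00

C8H14O5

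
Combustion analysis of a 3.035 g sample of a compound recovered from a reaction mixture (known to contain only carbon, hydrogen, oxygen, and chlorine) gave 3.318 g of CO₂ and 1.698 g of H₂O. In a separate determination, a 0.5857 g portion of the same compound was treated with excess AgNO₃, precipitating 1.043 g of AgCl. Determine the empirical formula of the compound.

C2H5ClO

mol C = 3.318 g CO₂ ÷ 44.009 g/mol = 0.075394 mol
mol H = 2 × 1.698 g H₂O ÷ 18.015 g/mol = 0.18851 mol
From the AgCl data: mol Cl per gram of compound = (1.043 ÷ 143.318) ÷ 0.5857 = 0.012425 mol/g, so in the 3.035 g combustion sample mol Cl = 0.037711 mol
mass O = 3.035 − (0.90555 + 0.19002 + 1.3369) = 0.60258 g → mol O = 0.60258 ÷ 15.999 = 0.037663 mol
Divide by the smallest (0.037663 mol): C 2.002, H 5.005, Cl 1.001, O 1.000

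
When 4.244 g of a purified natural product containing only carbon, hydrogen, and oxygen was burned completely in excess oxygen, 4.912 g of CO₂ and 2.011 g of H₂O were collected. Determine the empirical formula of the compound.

C2H4O3

mol C = 4.912 g CO₂ ÷ 44.009 g/mol = 0.11161 mol
mol H = 2 × 2.011 g H₂O ÷ 18.015 g/mol = 0.22326 mol
mass O = 4.244 − (1.3406 + 0.22504) = 2.6784 g → mol O = 2.6784 ÷ 15.999 = 0.16741 mol
Divide by the smallest (0.11161 mol): C 1.000, H 2.000, O 1.500
Multiplying each by 2 gives whole numbers: C 2.00, H 4.00, O 3.00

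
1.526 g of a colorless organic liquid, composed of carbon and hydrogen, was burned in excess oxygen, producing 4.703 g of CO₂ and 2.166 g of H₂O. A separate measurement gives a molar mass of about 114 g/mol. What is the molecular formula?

mol C = 4.703 g CO₂ ÷ 44.009 g/mol = 0.10686 mol
mol H = 2 × 2.166 g H₂O ÷ 18.015 g/mol = 0.24047 mol
Divide by the smallest (0.10686 mol): C 1.000, H 2.250
Multiplying each by 4 gives whole numbers: C 4.00, H 9.00
Empirical formula: C4H9
Empirical-formula mass = 57.12 g/mol; 114 ÷ 57.12 ≈ 2, so the molecular formula is C8H18.

C8H18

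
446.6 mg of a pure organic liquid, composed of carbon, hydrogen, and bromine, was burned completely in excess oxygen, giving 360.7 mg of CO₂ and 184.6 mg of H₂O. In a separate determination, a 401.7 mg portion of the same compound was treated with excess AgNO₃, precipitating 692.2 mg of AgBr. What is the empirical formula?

C2H5Br

mol C = 0.3607 g CO₂ ÷ 44.009 g/mol = 0.0081961 mol
mol H = 2 × 0.1846 g H₂O ÷ 18.015 g/mol = 0.020494 mol
From the AgBr data: mol Br per gram of compound = (0.6922 ÷ 187.772) ÷ 0.4017 = 0.0091770 mol/g, so in the 0.4466 g combustion sample mol Br = 0.0040984 mol
Divide by the smallest (0.0040984 mol): C 2.000, H 5.000, Br 1.000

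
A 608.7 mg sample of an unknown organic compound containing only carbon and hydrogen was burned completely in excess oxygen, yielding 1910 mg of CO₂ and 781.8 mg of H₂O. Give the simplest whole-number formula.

CH2

mol C = 1.910 g CO₂ ÷ 44.009 g/mol = 0.043400 mol
mol H = 2 × 0.7818 g H₂O ÷ 18.015 g/mol = 0.086794 mol
Divide by the smallest (0.043400 mol): C 1.000, H 2.000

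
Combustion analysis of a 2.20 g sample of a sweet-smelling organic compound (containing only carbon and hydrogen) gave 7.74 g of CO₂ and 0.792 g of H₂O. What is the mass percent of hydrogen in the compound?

mol C = 7.74 g CO₂ ÷ 44.009 g/mol = 0.1759 mol
mol H = 2 × 0.792 g H₂O ÷ 18.015 g/mol = 0.08793 mol
mass % H = 0.08863 g ÷ 2.20 g × 100%

4.0%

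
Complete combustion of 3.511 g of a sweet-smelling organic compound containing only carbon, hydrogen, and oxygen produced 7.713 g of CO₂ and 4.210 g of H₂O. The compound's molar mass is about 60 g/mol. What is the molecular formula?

mol C = 7.713 g CO₂ ÷ 44.009 g/mol = 0.17526 mol
mol H = 2 × 4.210 g H₂O ÷ 18.015 g/mol = 0.46739 mol
mass O = 3.511 − (2.1050 + 0.47113) = 0.93483 g → mol O = 0.93483 ÷ 15.999 = 0.058430 mol
Divide by the smallest (0.058430 mol): C 2.999, H 7.999, O 1.000
Empirical formula: C3H8O
Empirical-formula mass = 60.10 g/mol; 60 ÷ 60.10 ≈ 1, so the molecular formula is C3H8O.

C3H8O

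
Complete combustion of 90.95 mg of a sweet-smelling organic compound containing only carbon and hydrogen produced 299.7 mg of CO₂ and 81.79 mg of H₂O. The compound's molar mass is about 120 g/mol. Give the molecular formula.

C9H12

mol C = 0.2997 g CO₂ ÷ 44.009 g/mol = 0.0068100 mol
mol H = 2 × 0.08179 g H₂O ÷ 18.015 g/mol = 0.0090802 mol
Divide by the smallest (0.0068100 mol): C 1.000, H 1.333
Multiplying each by 3 gives whole numbers: C 3.00, H 4.00
Empirical formula: C3H4
Empirical-formula mass = 40.06 g/mol; 120 ÷ 40.06 ≈ 3, so the molecular formula is C9H12.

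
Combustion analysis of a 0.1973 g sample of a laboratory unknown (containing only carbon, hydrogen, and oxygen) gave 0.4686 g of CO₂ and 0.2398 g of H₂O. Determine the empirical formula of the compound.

mol C = 0.4686 g CO₂ ÷ 44.009 g/mol = 0.010648 mol
mol H = 2 × 0.2398 g H₂O ÷ 18.015 g/mol = 0.026622 mol
mass O = 0.1973 − (0.12789 + 0.026835) = 0.042574 g → mol O = 0.042574 ÷ 15.999 = 0.0026610 mol
Divide by the smallest (0.0026610 mol): C 4.001, H 10.005, O 1.000

C4H10O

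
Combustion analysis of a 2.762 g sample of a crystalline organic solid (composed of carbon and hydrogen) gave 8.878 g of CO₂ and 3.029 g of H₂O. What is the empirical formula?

C3H5

mol C = 8.878 g CO₂ ÷ 44.009 g/mol = 0.20173 mol
mol H = 2 × 3.029 g H₂O ÷ 18.015 g/mol = 0.33628 mol
Divide by the smallest (0.20173 mol): C 1.000, H 1.667
Multiplying each by 3 gives whole numbers: C 3.00, H 5.00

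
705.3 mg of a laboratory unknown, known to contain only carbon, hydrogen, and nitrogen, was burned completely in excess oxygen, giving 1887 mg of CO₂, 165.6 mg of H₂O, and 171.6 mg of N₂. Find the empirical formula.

C7H3N2

mol C = 1.887 g CO₂ ÷ 44.009 g/mol = 0.042878 mol
mol H = 2 × 0.1656 g H₂O ÷ 18.015 g/mol = 0.018385 mol
mol N = 2 × 0.1716 g N₂ ÷ 28.014 g/mol = 0.012251 mol
Divide by the smallest (0.012251 mol): C 3.500, H 1.501, N 1.000
Multiplying each by 2 gives whole numbers: C 7.00, H 3.00, N 2.00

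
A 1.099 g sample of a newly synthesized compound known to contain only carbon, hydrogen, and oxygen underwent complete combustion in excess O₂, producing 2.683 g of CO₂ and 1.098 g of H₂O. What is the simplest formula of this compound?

mol C = 2.683 g CO₂ ÷ 44.009 g/mol = 0.060965 mol
mol H = 2 × 1.098 g H₂O ÷ 18.015 g/mol = 0.12190 mol
mass O = 1.099 − (0.73225 + 0.12287) = 0.24388 g → mol O = 0.24388 ÷ 15.999 = 0.015243 mol
Divide by the smallest (0.015243 mol): C 3.999, H 7.997, O 1.000

C4H8O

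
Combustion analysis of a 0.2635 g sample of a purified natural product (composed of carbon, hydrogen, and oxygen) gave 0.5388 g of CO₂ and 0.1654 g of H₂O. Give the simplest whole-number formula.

C2H3O

mol C = 0.5388 g CO₂ ÷ 44.009 g/mol = 0.012243 mol
mol H = 2 × 0.1654 g H₂O ÷ 18.015 g/mol = 0.018362 mol
mass O = 0.2635 − (0.14705 + 0.018509) = 0.097941 g → mol O = 0.097941 ÷ 15.999 = 0.0061217 mol
Divide by the smallest (0.0061217 mol): C 2.000, H 3.000, O 1.000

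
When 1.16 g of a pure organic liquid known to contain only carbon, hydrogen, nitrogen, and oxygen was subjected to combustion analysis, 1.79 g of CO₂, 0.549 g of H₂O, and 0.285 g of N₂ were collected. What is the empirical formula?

C2H3NO

mol C = 1.79 g CO₂ ÷ 44.009 g/mol = 0.04067 mol
mol H = 2 × 0.549 g H₂O ÷ 18.015 g/mol = 0.06095 mol
mol N = 2 × 0.285 g N₂ ÷ 28.014 g/mol = 0.02035 mol
mass O = 1.16 − (0.4885 + 0.06144 + 0.2850) = 0.3250 g → mol O = 0.3250 ÷ 15.999 = 0.02032 mol
Divide by the smallest (0.02032 mol): C 2.002, H 3.000, N 1.002, O 1.000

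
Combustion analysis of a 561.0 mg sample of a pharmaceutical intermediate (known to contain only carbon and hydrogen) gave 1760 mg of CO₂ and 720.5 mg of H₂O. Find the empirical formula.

mol C = 1.760 g CO₂ ÷ 44.009 g/mol = 0.039992 mol
mol H = 2 × 0.7205 g H₂O ÷ 18.015 g/mol = 0.079989 mol
Divide by the smallest (0.039992 mol): C 1.000, H 2.000

CH2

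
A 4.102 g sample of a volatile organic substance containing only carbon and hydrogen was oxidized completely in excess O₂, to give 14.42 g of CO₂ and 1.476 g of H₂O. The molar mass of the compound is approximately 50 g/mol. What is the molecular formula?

C4H2

mol C = 14.42 g CO₂ ÷ 44.009 g/mol = 0.32766 mol
mol H = 2 × 1.476 g H₂O ÷ 18.015 g/mol = 0.16386 mol
Divide by the smallest (0.16386 mol): C 2.000, H 1.000
Empirical formula: C2H
Empirical-formula mass = 25.03 g/mol; 50 ÷ 25.03 ≈ 2, so the molecular formula is C4H2.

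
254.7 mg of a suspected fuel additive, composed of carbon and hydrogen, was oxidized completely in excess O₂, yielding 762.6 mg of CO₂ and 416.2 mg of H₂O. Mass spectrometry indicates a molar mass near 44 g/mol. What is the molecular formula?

C3H8

mol C = 0.7626 g CO₂ ÷ 44.009 g/mol = 0.017328 mol
mol H = 2 × 0.4162 g H₂O ÷ 18.015 g/mol = 0.046206 mol
Divide by the smallest (0.017328 mol): C 1.000, H 2.667
Multiplying each by 3 gives whole numbers: C 3.00, H 8.00
Empirical formula: C3H8
Empirical-formula mass = 44.10 g/mol; 44 ÷ 44.10 ≈ 1, so the molecular formula is C3H8.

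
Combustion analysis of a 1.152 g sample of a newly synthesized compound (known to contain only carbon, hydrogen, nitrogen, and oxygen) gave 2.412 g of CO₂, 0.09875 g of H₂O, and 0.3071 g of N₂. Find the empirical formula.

mol C = 2.412 g CO₂ ÷ 44.009 g/mol = 0.054807 mol
mol H = 2 × 0.09875 g H₂O ÷ 18.015 g/mol = 0.010963 mol
mol N = 2 × 0.3071 g N₂ ÷ 28.014 g/mol = 0.021925 mol
mass O = 1.152 − (0.65829 + 0.011051 + 0.30710) = 0.17556 g → mol O = 0.17556 ÷ 15.999 = 0.010973 mol
Divide by the smallest (0.010963 mol): C 4.999, H 1.000, N 2.000, O 1.001

C5HN2O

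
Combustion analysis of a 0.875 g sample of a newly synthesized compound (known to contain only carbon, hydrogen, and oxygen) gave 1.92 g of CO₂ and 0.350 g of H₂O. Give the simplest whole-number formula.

C9H8O4

mol C = 1.92 g CO₂ ÷ 44.009 g/mol = 0.04363 mol
mol H = 2 × 0.350 g H₂O ÷ 18.015 g/mol = 0.03886 mol
mass O = 0.875 − (0.5240 + 0.03917) = 0.3118 g → mol O = 0.3118 ÷ 15.999 = 0.01949 mol
Divide by the smallest (0.01949 mol): C 2.238, H 1.994, O 1.000
Multiplying each by 4 gives whole numbers: C 8.95, H 7.97, O 4.00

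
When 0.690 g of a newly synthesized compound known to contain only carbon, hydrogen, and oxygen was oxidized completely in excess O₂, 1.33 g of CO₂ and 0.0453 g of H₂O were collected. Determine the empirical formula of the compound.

mol C = 1.33 g CO₂ ÷ 44.009 g/mol = 0.03022 mol
mol H = 2 × 0.0453 g H₂O ÷ 18.015 g/mol = 0.005029 mol
mass O = 0.690 − (0.3630 + 0.005069) = 0.3219 g → mol O = 0.3219 ÷ 15.999 = 0.02012 mol
Divide by the smallest (0.005029 mol): C 6.009, H 1.000, O 4.001

C6HO4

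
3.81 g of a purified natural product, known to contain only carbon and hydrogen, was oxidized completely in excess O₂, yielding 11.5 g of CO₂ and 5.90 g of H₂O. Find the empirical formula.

mol C = 11.5 g CO₂ ÷ 44.009 g/mol = 0.2613 mol
mol H = 2 × 5.90 g H₂O ÷ 18.015 g/mol = 0.6550 mol
Divide by the smallest (0.2613 mol): C 1.000, H 2.507
Multiplying each by 2 gives whole numbers: C 2.00, H 5.01

C2H5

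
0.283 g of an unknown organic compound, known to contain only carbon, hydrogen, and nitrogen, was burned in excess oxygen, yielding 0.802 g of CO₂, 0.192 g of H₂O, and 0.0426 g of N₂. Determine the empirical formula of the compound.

mol C = 0.802 g CO₂ ÷ 44.009 g/mol = 0.01822 mol
mol H = 2 × 0.192 g H₂O ÷ 18.015 g/mol = 0.02132 mol
mol N = 2 × 0.0426 g N₂ ÷ 28.014 g/mol = 0.003041 mol
Divide by the smallest (0.003041 mol): C 5.992, H 7.009, N 1.000

C6H7N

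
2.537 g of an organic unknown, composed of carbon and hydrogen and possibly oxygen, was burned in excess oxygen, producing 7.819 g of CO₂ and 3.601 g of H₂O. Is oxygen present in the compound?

mol C = 7.819 g CO₂ ÷ 44.009 g/mol = 0.17767 mol
mol H = 2 × 3.601 g H₂O ÷ 18.015 g/mol = 0.39978 mol
C and H together account for 2.5369 g — essentially the entire 2.537 g sample — so the compound contains no oxygen.

no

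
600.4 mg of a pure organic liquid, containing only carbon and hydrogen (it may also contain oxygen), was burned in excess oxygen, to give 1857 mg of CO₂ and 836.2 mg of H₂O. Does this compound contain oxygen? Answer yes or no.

mol C = 1.857 g CO₂ ÷ 44.009 g/mol = 0.042196 mol
mol H = 2 × 0.8362 g H₂O ÷ 18.015 g/mol = 0.092834 mol
C and H together account for 0.60039 g — essentially the entire 0.6004 g sample — so the compound contains no oxygen.

no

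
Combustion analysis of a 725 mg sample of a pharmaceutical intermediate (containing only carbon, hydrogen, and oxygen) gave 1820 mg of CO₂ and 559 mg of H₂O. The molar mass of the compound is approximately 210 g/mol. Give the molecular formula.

mol C = 1.82 g CO₂ ÷ 44.009 g/mol = 0.04136 mol
mol H = 2 × 0.559 g H₂O ÷ 18.015 g/mol = 0.06206 mol
mass O = 0.725 − (0.4967 + 0.06256) = 0.1657 g → mol O = 0.1657 ÷ 15.999 = 0.01036 mol
Divide by the smallest (0.01036 mol): C 3.992, H 5.991, O 1.000
Empirical formula: C4H6O
Empirical-formula mass = 70.09 g/mol; 210 ÷ 70.09 ≈ 3, so the molecular formula is C12H18O3.

C12H18O3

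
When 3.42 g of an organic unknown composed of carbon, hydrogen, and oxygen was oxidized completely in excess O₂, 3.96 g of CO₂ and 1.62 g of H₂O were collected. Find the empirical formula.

C2H4O3

mol C = 3.96 g CO₂ ÷ 44.009 g/mol = 0.08998 mol
mol H = 2 × 1.62 g H₂O ÷ 18.015 g/mol = 0.1799 mol
mass O = 3.42 − (1.081 + 0.1813) = 2.158 g → mol O = 2.158 ÷ 15.999 = 0.1349 mol
Divide by the smallest (0.08998 mol): C 1.000, H 1.999, O 1.499
Multiplying each by 2 gives whole numbers: C 2.00, H 4.00, O 3.00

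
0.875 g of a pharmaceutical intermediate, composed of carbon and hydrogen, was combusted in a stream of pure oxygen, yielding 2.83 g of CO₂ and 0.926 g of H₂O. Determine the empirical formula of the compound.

mol C = 2.83 g CO₂ ÷ 44.009 g/mol = 0.06431 mol
mol H = 2 × 0.926 g H₂O ÷ 18.015 g/mol = 0.1028 mol
Divide by the smallest (0.06431 mol): C 1.000, H 1.599
Multiplying each by 5 gives whole numbers: C 5.00, H 7.99

C5H8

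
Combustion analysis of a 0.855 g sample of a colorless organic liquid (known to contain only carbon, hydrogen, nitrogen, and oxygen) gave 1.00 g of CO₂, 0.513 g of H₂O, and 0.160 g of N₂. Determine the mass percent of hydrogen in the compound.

mol C = 1.00 g CO₂ ÷ 44.009 g/mol = 0.02272 mol
mol H = 2 × 0.513 g H₂O ÷ 18.015 g/mol = 0.05695 mol
mol N = 2 × 0.160 g N₂ ÷ 28.014 g/mol = 0.01142 mol
mass O = 0.855 − (0.2729 + 0.05741 + 0.1600) = 0.3647 g → mol O = 0.3647 ÷ 15.999 = 0.02279 mol
mass % H = 0.05741 g ÷ 0.855 g × 100%

6.7%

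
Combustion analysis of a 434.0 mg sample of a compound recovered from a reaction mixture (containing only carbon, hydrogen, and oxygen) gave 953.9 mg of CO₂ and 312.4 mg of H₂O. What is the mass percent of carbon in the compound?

mol C = 0.9539 g CO₂ ÷ 44.009 g/mol = 0.021675 mol
mol H = 2 × 0.3124 g H₂O ÷ 18.015 g/mol = 0.034682 mol
mass O = 0.4340 − (0.26034 + 0.034960) = 0.13870 g → mol O = 0.13870 ÷ 15.999 = 0.0086693 mol
mass % C = 0.26034 g ÷ 0.4340 g × 100%

59.99%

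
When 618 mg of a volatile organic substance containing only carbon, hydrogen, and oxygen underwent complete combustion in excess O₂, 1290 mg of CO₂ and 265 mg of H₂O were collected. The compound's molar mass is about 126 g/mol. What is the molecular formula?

C6H6O3

mol C = 1.29 g CO₂ ÷ 44.009 g/mol = 0.02931 mol
mol H = 2 × 0.265 g H₂O ÷ 18.015 g/mol = 0.02942 mol
mass O = 0.618 − (0.3521 + 0.02966) = 0.2363 g → mol O = 0.2363 ÷ 15.999 = 0.01477 mol
Divide by the smallest (0.01477 mol): C 1.985, H 1.992, O 1.000
Empirical formula: C2H2O
Empirical-formula mass = 42.04 g/mol; 126 ÷ 42.04 ≈ 3, so the molecular formula is C6H6O3.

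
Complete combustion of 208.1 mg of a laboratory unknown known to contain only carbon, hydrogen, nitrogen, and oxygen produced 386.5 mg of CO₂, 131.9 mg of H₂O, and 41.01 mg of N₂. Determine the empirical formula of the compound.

C3H5NO

mol C = 0.3865 g CO₂ ÷ 44.009 g/mol = 0.0087823 mol
mol H = 2 × 0.1319 g H₂O ÷ 18.015 g/mol = 0.014643 mol
mol N = 2 × 0.04101 g N₂ ÷ 28.014 g/mol = 0.0029278 mol
mass O = 0.2081 − (0.10548 + 0.014760 + 0.041010) = 0.046845 g → mol O = 0.046845 ÷ 15.999 = 0.0029280 mol
Divide by the smallest (0.0029278 mol): C 3.000, H 5.001, N 1.000, O 1.000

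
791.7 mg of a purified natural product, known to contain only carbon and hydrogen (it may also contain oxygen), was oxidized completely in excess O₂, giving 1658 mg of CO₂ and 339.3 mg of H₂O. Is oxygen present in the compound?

mol C = 1.658 g CO₂ ÷ 44.009 g/mol = 0.037674 mol
mol H = 2 × 0.3393 g H₂O ÷ 18.015 g/mol = 0.037669 mol
C and H account for only 0.49047 g of the 0.7917 g sample; the remaining 0.30123 g must be oxygen.

yes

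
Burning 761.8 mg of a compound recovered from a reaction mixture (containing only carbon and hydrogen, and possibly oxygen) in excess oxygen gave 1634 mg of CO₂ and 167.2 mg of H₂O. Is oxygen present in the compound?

yes

mol C = 1.634 g CO₂ ÷ 44.009 g/mol = 0.037129 mol
mol H = 2 × 0.1672 g H₂O ÷ 18.015 g/mol = 0.018562 mol
C and H account for only 0.46466 g of the 0.7618 g sample; the remaining 0.29714 g must be oxygen.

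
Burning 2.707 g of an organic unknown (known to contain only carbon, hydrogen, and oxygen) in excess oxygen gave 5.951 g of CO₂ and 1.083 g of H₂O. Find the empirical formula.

C9H8O4

mol C = 5.951 g CO₂ ÷ 44.009 g/mol = 0.13522 mol
mol H = 2 × 1.083 g H₂O ÷ 18.015 g/mol = 0.12023 mol
mass O = 2.707 − (1.6242 + 0.12120) = 0.96165 g → mol O = 0.96165 ÷ 15.999 = 0.060107 mol
Divide by the smallest (0.060107 mol): C 2.250, H 2.000, O 1.000
Multiplying each by 4 gives whole numbers: C 9.00, H 8.00, O 4.00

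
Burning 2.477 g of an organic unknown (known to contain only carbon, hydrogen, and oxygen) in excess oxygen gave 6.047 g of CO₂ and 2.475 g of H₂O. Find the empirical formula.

mol C = 6.047 g CO₂ ÷ 44.009 g/mol = 0.13740 mol
mol H = 2 × 2.475 g H₂O ÷ 18.015 g/mol = 0.27477 mol
mass O = 2.477 − (1.6504 + 0.27697) = 0.54967 g → mol O = 0.54967 ÷ 15.999 = 0.034357 mol
Divide by the smallest (0.034357 mol): C 3.999, H 7.998, O 1.000

C4H8O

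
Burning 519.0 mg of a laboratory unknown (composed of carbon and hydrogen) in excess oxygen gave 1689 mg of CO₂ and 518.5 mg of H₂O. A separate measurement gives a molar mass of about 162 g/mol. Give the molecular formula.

C12H18

mol C = 1.689 g CO₂ ÷ 44.009 g/mol = 0.038379 mol
mol H = 2 × 0.5185 g H₂O ÷ 18.015 g/mol = 0.057563 mol
Divide by the smallest (0.038379 mol): C 1.000, H 1.500
Multiplying each by 2 gives whole numbers: C 2.00, H 3.00
Empirical formula: C2H3
Empirical-formula mass = 27.05 g/mol; 162 ÷ 27.05 ≈ 6, so the molecular formula is C12H18.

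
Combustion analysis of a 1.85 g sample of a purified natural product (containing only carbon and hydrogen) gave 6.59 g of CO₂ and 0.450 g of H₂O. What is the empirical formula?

mol C = 6.59 g CO₂ ÷ 44.009 g/mol = 0.1497 mol
mol H = 2 × 0.450 g H₂O ÷ 18.015 g/mol = 0.04996 mol
Divide by the smallest (0.04996 mol): C 2.997, H 1.000

C3H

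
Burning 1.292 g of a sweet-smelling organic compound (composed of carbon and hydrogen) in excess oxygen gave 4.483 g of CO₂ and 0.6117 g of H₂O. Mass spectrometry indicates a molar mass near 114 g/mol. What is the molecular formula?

mol C = 4.483 g CO₂ ÷ 44.009 g/mol = 0.10187 mol
mol H = 2 × 0.6117 g H₂O ÷ 18.015 g/mol = 0.067910 mol
Divide by the smallest (0.067910 mol): C 1.500, H 1.000
Multiplying each by 2 gives whole numbers: C 3.00, H 2.00
Empirical formula: C3H2
Empirical-formula mass = 38.05 g/mol; 114 ÷ 38.05 ≈ 3, so the molecular formula is C9H6.

C9H6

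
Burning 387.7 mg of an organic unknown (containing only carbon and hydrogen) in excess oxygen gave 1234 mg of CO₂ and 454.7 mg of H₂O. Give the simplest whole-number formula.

mol C = 1.234 g CO₂ ÷ 44.009 g/mol = 0.028040 mol
mol H = 2 × 0.4547 g H₂O ÷ 18.015 g/mol = 0.050480 mol
Divide by the smallest (0.028040 mol): C 1.000, H 1.800
Multiplying each by 5 gives whole numbers: C 5.00, H 9.00

C5H9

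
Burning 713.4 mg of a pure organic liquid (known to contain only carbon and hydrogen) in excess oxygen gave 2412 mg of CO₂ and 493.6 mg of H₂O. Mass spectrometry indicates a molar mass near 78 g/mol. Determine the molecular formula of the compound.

mol C = 2.412 g CO₂ ÷ 44.009 g/mol = 0.054807 mol
mol H = 2 × 0.4936 g H₂O ÷ 18.015 g/mol = 0.054799 mol
Divide by the smallest (0.054799 mol): C 1.000, H 1.000
Empirical formula: CH
Empirical-formula mass = 13.02 g/mol; 78 ÷ 13.02 ≈ 6, so the molecular formula is C6H6.

C6H6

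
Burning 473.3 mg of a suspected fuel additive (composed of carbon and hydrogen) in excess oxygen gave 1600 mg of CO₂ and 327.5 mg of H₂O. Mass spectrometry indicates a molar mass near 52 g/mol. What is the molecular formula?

mol C = 1.600 g CO₂ ÷ 44.009 g/mol = 0.036356 mol
mol H = 2 × 0.3275 g H₂O ÷ 18.015 g/mol = 0.036359 mol
Divide by the smallest (0.036356 mol): C 1.000, H 1.000
Empirical formula: CH
Empirical-formula mass = 13.02 g/mol; 52 ÷ 13.02 ≈ 4, so the molecular formula is C4H4.

C4H4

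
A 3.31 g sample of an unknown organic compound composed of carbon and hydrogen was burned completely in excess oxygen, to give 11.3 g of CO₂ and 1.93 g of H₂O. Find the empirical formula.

mol C = 11.3 g CO₂ ÷ 44.009 g/mol = 0.2568 mol
mol H = 2 × 1.93 g H₂O ÷ 18.015 g/mol = 0.2143 mol
Divide by the smallest (0.2143 mol): C 1.198, H 1.000
Multiplying each by 5 gives whole numbers: C 5.99, H 5.00

C6H5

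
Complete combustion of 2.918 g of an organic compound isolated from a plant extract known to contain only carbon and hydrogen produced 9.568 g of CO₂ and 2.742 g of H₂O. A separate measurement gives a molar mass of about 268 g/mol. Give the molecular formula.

mol C = 9.568 g CO₂ ÷ 44.009 g/mol = 0.21741 mol
mol H = 2 × 2.742 g H₂O ÷ 18.015 g/mol = 0.30441 mol
Divide by the smallest (0.21741 mol): C 1.000, H 1.400
Multiplying each by 5 gives whole numbers: C 5.00, H 7.00
Empirical formula: C5H7
Empirical-formula mass = 67.11 g/mol; 268 ÷ 67.11 ≈ 4, so the molecular formula is C20H28.

C20H28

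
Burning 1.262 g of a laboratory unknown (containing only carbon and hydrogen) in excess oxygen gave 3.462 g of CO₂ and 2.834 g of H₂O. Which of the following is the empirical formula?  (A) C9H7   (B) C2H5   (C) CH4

(C) CH4

mol C = 3.462 g CO₂ ÷ 44.009 g/mol = 0.078666 mol
mol H = 2 × 2.834 g H₂O ÷ 18.015 g/mol = 0.31463 mol
Divide by the smallest (0.078666 mol): C 1.000, H 4.000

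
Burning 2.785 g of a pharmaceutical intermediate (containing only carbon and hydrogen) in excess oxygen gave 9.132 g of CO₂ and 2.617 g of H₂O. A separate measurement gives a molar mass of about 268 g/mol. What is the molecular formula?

mol C = 9.132 g CO₂ ÷ 44.009 g/mol = 0.20750 mol
mol H = 2 × 2.617 g H₂O ÷ 18.015 g/mol = 0.29054 mol
Divide by the smallest (0.20750 mol): C 1.000, H 1.400
Multiplying each by 5 gives whole numbers: C 5.00, H 7.00
Empirical formula: C5H7
Empirical-formula mass = 67.11 g/mol; 268 ÷ 67.11 ≈ 4, so the molecular formula is C20H28.

C20H28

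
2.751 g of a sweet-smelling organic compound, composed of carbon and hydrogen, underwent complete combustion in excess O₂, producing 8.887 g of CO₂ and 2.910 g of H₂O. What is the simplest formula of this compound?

mol C = 8.887 g CO₂ ÷ 44.009 g/mol = 0.20194 mol
mol H = 2 × 2.910 g H₂O ÷ 18.015 g/mol = 0.32306 mol
Divide by the smallest (0.20194 mol): C 1.000, H 1.600
Multiplying each by 5 gives whole numbers: C 5.00, H 8.00

C5H8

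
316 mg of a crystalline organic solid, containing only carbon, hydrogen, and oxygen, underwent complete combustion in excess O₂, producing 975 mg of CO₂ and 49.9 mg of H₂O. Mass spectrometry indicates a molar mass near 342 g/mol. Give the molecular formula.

C24H6O3

mol C = 0.975 g CO₂ ÷ 44.009 g/mol = 0.02215 mol
mol H = 2 × 0.0499 g H₂O ÷ 18.015 g/mol = 0.005540 mol
mass O = 0.316 − (0.2661 + 0.005584) = 0.04432 g → mol O = 0.04432 ÷ 15.999 = 0.002770 mol
Divide by the smallest (0.002770 mol): C 7.998, H 2.000, O 1.000
Empirical formula: C8H2O
Empirical-formula mass = 114.10 g/mol; 342 ÷ 114.10 ≈ 3, so the molecular formula is C24H6O3.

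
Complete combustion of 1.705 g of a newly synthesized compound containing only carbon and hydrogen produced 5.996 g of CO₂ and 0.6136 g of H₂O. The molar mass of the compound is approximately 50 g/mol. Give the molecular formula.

C4H2

mol C = 5.996 g CO₂ ÷ 44.009 g/mol = 0.13624 mol
mol H = 2 × 0.6136 g H₂O ÷ 18.015 g/mol = 0.068121 mol
Divide by the smallest (0.068121 mol): C 2.000, H 1.000
Empirical formula: C2H
Empirical-formula mass = 25.03 g/mol; 50 ÷ 25.03 ≈ 2, so the molecular formula is C4H2.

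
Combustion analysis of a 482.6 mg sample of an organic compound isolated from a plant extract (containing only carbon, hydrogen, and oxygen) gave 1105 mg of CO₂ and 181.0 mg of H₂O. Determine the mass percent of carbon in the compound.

62.49%

mol C = 1.105 g CO₂ ÷ 44.009 g/mol = 0.025109 mol
mol H = 2 × 0.1810 g H₂O ÷ 18.015 g/mol = 0.020094 mol
mass O = 0.4826 − (0.30158 + 0.020255) = 0.16077 g → mol O = 0.16077 ÷ 15.999 = 0.010049 mol
mass % C = 0.30158 g ÷ 0.4826 g × 100%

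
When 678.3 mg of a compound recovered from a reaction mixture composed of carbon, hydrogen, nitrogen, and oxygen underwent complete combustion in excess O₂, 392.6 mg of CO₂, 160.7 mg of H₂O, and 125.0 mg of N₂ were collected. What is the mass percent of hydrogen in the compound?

2.65%

mol C = 0.3926 g CO₂ ÷ 44.009 g/mol = 0.0089209 mol
mol H = 2 × 0.1607 g H₂O ÷ 18.015 g/mol = 0.017841 mol
mol N = 2 × 0.1250 g N₂ ÷ 28.014 g/mol = 0.0089241 mol
mass O = 0.6783 − (0.10715 + 0.017983 + 0.12500) = 0.42817 g → mol O = 0.42817 ÷ 15.999 = 0.026762 mol
mass % H = 0.017983 g ÷ 0.6783 g × 100%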